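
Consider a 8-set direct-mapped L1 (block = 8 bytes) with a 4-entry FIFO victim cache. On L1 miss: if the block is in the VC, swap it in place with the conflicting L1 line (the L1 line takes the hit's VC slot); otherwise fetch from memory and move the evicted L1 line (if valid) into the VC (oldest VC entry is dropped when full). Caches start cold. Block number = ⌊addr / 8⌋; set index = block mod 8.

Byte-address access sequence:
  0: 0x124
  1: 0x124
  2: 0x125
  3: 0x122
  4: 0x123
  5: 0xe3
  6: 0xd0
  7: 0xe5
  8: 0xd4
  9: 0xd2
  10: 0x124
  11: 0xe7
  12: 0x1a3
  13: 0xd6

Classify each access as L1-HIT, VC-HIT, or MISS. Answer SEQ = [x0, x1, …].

SEQ = [MISS, L1-HIT, L1-HIT, L1-HIT, L1-HIT, MISS, MISS, L1-HIT, L1-HIT, L1-HIT, VC-HIT, VC-HIT, MISS, L1-HIT]

0: 0x124 (blk 36, set 4) → MISS  vc=[]
1: 0x124 (blk 36, set 4) → L1-HIT  vc=[]
2: 0x125 (blk 36, set 4) → L1-HIT  vc=[]
3: 0x122 (blk 36, set 4) → L1-HIT  vc=[]
4: 0x123 (blk 36, set 4) → L1-HIT  vc=[]
5: 0xe3 (blk 28, set 4) → MISS  vc=[36]
6: 0xd0 (blk 26, set 2) → MISS  vc=[36]
7: 0xe5 (blk 28, set 4) → L1-HIT  vc=[36]
8: 0xd4 (blk 26, set 2) → L1-HIT  vc=[36]
9: 0xd2 (blk 26, set 2) → L1-HIT  vc=[36]
10: 0x124 (blk 36, set 4) → VC-HIT  vc=[28]
11: 0xe7 (blk 28, set 4) → VC-HIT  vc=[36]
12: 0x1a3 (blk 52, set 4) → MISS  vc=[36, 28]
13: 0xd6 (blk 26, set 2) → L1-HIT  vc=[36, 28]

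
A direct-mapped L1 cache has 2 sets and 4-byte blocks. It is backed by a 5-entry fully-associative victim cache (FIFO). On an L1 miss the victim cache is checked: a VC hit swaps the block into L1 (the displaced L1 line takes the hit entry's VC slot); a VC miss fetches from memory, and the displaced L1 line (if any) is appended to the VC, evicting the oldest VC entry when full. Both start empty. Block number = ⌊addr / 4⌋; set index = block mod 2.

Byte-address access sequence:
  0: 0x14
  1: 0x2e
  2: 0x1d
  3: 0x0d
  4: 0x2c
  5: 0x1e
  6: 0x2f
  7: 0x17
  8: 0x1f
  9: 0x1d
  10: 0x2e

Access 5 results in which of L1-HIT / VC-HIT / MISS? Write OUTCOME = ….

OUTCOME = VC-HIT

#0 0x14→b5/s1 MISS; vc=[]
#1 0x2e→b11/s1 MISS; vc=[5]
#2 0x1d→b7/s1 MISS; vc=[5,11]
#3 0xd→b3/s1 MISS; vc=[5,11,7]
#4 0x2c→b11/s1 VC-HIT; vc=[5,3,7]
#5 0x1e→b7/s1 VC-HIT; vc=[5,3,11]
#6 0x2f→b11/s1 VC-HIT; vc=[5,3,7]
#7 0x17→b5/s1 VC-HIT; vc=[11,3,7]
#8 0x1f→b7/s1 VC-HIT; vc=[11,3,5]
#9 0x1d→b7/s1 L1-HIT; vc=[11,3,5]
#10 0x2e→b11/s1 VC-HIT; vc=[7,3,5]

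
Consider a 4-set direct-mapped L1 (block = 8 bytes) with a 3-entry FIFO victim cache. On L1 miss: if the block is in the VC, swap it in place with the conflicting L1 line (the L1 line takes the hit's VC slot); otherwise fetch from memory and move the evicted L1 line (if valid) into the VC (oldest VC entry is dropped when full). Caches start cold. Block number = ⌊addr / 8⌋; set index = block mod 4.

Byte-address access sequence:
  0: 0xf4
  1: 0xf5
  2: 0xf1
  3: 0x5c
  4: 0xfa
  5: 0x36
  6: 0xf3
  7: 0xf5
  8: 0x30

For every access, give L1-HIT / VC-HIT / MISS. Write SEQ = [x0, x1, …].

SEQ = [MISS, L1-HIT, L1-HIT, MISS, MISS, MISS, VC-HIT, L1-HIT, VC-HIT]

#0 0xf4→b30/s2 MISS; vc=[]
#1 0xf5→b30/s2 L1-HIT; vc=[]
#2 0xf1→b30/s2 L1-HIT; vc=[]
#3 0x5c→b11/s3 MISS; vc=[]
#4 0xfa→b31/s3 MISS; vc=[11]
#5 0x36→b6/s2 MISS; vc=[11,30]
#6 0xf3→b30/s2 VC-HIT; vc=[11,6]
#7 0xf5→b30/s2 L1-HIT; vc=[11,6]
#8 0x30→b6/s2 VC-HIT; vc=[11,30]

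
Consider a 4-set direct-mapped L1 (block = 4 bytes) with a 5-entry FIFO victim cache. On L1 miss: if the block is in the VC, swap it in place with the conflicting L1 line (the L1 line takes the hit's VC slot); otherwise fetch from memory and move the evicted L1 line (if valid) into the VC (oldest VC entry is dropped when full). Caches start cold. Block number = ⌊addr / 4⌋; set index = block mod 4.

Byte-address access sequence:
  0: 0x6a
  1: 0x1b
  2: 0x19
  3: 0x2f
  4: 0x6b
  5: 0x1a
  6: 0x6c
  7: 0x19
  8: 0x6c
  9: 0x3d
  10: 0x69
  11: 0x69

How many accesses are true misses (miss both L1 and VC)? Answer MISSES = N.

MISSES = 5

#0 0x6a→b26/s2 MISS; vc=[]
#1 0x1b→b6/s2 MISS; vc=[26]
#2 0x19→b6/s2 L1-HIT; vc=[26]
#3 0x2f→b11/s3 MISS; vc=[26]
#4 0x6b→b26/s2 VC-HIT; vc=[6]
#5 0x1a→b6/s2 VC-HIT; vc=[26]
#6 0x6c→b27/s3 MISS; vc=[26,11]
#7 0x19→b6/s2 L1-HIT; vc=[26,11]
#8 0x6c→b27/s3 L1-HIT; vc=[26,11]
#9 0x3d→b15/s3 MISS; vc=[26,11,27]
#10 0x69→b26/s2 VC-HIT; vc=[6,11,27]
#11 0x69→b26/s2 L1-HIT; vc=[6,11,27]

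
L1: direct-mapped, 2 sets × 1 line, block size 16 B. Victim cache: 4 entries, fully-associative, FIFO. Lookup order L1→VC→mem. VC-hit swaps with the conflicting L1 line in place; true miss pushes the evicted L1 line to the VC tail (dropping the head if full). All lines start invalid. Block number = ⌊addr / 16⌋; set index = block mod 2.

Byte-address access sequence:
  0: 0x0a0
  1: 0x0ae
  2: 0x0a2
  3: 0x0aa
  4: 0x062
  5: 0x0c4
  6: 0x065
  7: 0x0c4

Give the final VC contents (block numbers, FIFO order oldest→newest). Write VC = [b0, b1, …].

VC = [10, 6]

  [0] addr=0xa0 blk=10 s=0: MISS | VC []
  [1] addr=0xae blk=10 s=0: L1-HIT | VC []
  [2] addr=0xa2 blk=10 s=0: L1-HIT | VC []
  [3] addr=0xaa blk=10 s=0: L1-HIT | VC []
  [4] addr=0x62 blk=6 s=0: MISS | VC [10]
  [5] addr=0xc4 blk=12 s=0: MISS | VC [10, 6]
  [6] addr=0x65 blk=6 s=0: VC-HIT | VC [10, 12]
  [7] addr=0xc4 blk=12 s=0: VC-HIT | VC [10, 6]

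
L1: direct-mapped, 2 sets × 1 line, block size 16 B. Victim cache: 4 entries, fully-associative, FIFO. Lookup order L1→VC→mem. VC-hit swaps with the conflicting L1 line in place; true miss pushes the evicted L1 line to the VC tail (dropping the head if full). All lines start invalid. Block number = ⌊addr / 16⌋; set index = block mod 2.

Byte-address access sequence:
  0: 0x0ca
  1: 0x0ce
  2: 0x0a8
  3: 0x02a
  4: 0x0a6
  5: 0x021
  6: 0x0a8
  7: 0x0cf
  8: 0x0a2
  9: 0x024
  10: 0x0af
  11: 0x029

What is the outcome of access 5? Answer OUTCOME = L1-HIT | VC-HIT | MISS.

0: 0xca (blk 12, set 0) → MISS  vc=[]
1: 0xce (blk 12, set 0) → L1-HIT  vc=[]
2: 0xa8 (blk 10, set 0) → MISS  vc=[12]
3: 0x2a (blk 2, set 0) → MISS  vc=[12, 10]
4: 0xa6 (blk 10, set 0) → VC-HIT  vc=[12, 2]
5: 0x21 (blk 2, set 0) → VC-HIT  vc=[12, 10]
6: 0xa8 (blk 10, set 0) → VC-HIT  vc=[12, 2]
7: 0xcf (blk 12, set 0) → VC-HIT  vc=[10, 2]
8: 0xa2 (blk 10, set 0) → VC-HIT  vc=[12, 2]
9: 0x24 (blk 2, set 0) → VC-HIT  vc=[12, 10]
10: 0xaf (blk 10, set 0) → VC-HIT  vc=[12, 2]
11: 0x29 (blk 2, set 0) → VC-HIT  vc=[12, 10]

OUTCOME = VC-HIT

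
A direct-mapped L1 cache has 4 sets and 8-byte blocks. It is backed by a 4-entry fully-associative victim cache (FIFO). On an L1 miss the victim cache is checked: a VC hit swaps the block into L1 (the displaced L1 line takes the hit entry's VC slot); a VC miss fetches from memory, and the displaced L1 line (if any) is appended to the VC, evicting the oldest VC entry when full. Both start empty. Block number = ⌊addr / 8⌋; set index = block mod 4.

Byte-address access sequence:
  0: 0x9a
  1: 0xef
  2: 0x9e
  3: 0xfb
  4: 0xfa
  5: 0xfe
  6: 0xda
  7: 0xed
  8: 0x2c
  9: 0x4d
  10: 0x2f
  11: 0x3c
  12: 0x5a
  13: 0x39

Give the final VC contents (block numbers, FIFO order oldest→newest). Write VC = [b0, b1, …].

  [0] addr=0x9a blk=19 s=3: MISS | VC []
  [1] addr=0xef blk=29 s=1: MISS | VC []
  [2] addr=0x9e blk=19 s=3: L1-HIT | VC []
  [3] addr=0xfb blk=31 s=3: MISS | VC [19]
  [4] addr=0xfa blk=31 s=3: L1-HIT | VC [19]
  [5] addr=0xfe blk=31 s=3: L1-HIT | VC [19]
  [6] addr=0xda blk=27 s=3: MISS | VC [19, 31]
  [7] addr=0xed blk=29 s=1: L1-HIT | VC [19, 31]
  [8] addr=0x2c blk=5 s=1: MISS | VC [19, 31, 29]
  [9] addr=0x4d blk=9 s=1: MISS | VC [19, 31, 29, 5]
  [10] addr=0x2f blk=5 s=1: VC-HIT | VC [19, 31, 29, 9]
  [11] addr=0x3c blk=7 s=3: MISS | VC [31, 29, 9, 27]
  [12] addr=0x5a blk=11 s=3: MISS | VC [29, 9, 27, 7]
  [13] addr=0x39 blk=7 s=3: VC-HIT | VC [29, 9, 27, 11]

VC = [29, 9, 27, 11]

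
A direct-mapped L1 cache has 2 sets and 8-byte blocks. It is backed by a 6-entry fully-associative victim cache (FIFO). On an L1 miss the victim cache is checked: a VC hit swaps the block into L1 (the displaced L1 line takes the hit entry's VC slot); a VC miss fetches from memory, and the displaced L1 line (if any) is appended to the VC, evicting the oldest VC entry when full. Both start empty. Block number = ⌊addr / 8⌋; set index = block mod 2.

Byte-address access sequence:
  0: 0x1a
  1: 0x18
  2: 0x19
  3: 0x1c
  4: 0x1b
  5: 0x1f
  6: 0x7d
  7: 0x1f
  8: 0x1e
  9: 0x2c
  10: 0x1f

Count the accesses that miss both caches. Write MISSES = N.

MISSES = 3

0: 0x1a (blk 3, set 1) → MISS  vc=[]
1: 0x18 (blk 3, set 1) → L1-HIT  vc=[]
2: 0x19 (blk 3, set 1) → L1-HIT  vc=[]
3: 0x1c (blk 3, set 1) → L1-HIT  vc=[]
4: 0x1b (blk 3, set 1) → L1-HIT  vc=[]
5: 0x1f (blk 3, set 1) → L1-HIT  vc=[]
6: 0x7d (blk 15, set 1) → MISS  vc=[3]
7: 0x1f (blk 3, set 1) → VC-HIT  vc=[15]
8: 0x1e (blk 3, set 1) → L1-HIT  vc=[15]
9: 0x2c (blk 5, set 1) → MISS  vc=[15, 3]
10: 0x1f (blk 3, set 1) → VC-HIT  vc=[15, 5]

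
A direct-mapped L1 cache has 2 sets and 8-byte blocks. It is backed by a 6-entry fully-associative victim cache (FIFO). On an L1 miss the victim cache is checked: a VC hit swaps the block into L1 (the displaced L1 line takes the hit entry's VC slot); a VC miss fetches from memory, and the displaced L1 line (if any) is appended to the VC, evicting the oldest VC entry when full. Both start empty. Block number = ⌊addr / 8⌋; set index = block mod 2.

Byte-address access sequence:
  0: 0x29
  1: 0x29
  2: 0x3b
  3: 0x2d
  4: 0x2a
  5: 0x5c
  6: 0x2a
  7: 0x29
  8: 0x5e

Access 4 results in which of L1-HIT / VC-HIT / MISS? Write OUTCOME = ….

  [0] addr=0x29 blk=5 s=1: MISS | VC []
  [1] addr=0x29 blk=5 s=1: L1-HIT | VC []
  [2] addr=0x3b blk=7 s=1: MISS | VC [5]
  [3] addr=0x2d blk=5 s=1: VC-HIT | VC [7]
  [4] addr=0x2a blk=5 s=1: L1-HIT | VC [7]
  [5] addr=0x5c blk=11 s=1: MISS | VC [7, 5]
  [6] addr=0x2a blk=5 s=1: VC-HIT | VC [7, 11]
  [7] addr=0x29 blk=5 s=1: L1-HIT | VC [7, 11]
  [8] addr=0x5e blk=11 s=1: VC-HIT | VC [7, 5]

OUTCOME = L1-HIT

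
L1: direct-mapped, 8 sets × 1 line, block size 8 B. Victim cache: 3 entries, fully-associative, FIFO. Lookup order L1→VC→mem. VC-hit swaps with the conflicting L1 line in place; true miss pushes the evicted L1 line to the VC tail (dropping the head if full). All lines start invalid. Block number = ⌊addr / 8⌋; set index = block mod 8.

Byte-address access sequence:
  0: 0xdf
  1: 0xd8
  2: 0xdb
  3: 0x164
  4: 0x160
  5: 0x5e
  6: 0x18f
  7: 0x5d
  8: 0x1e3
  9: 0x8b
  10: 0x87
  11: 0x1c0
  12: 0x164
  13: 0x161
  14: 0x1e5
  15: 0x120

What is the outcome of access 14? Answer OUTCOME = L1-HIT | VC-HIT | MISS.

OUTCOME = VC-HIT

  [0] addr=0xdf blk=27 s=3: MISS | VC []
  [1] addr=0xd8 blk=27 s=3: L1-HIT | VC []
  [2] addr=0xdb blk=27 s=3: L1-HIT | VC []
  [3] addr=0x164 blk=44 s=4: MISS | VC []
  [4] addr=0x160 blk=44 s=4: L1-HIT | VC []
  [5] addr=0x5e blk=11 s=3: MISS | VC [27]
  [6] addr=0x18f blk=49 s=1: MISS | VC [27]
  [7] addr=0x5d blk=11 s=3: L1-HIT | VC [27]
  [8] addr=0x1e3 blk=60 s=4: MISS | VC [27, 44]
  [9] addr=0x8b blk=17 s=1: MISS | VC [27, 44, 49]
  [10] addr=0x87 blk=16 s=0: MISS | VC [27, 44, 49]
  [11] addr=0x1c0 blk=56 s=0: MISS | VC [44, 49, 16]
  [12] addr=0x164 blk=44 s=4: VC-HIT | VC [60, 49, 16]
  [13] addr=0x161 blk=44 s=4: L1-HIT | VC [60, 49, 16]
  [14] addr=0x1e5 blk=60 s=4: VC-HIT | VC [44, 49, 16]
  [15] addr=0x120 blk=36 s=4: MISS | VC [49, 16, 60]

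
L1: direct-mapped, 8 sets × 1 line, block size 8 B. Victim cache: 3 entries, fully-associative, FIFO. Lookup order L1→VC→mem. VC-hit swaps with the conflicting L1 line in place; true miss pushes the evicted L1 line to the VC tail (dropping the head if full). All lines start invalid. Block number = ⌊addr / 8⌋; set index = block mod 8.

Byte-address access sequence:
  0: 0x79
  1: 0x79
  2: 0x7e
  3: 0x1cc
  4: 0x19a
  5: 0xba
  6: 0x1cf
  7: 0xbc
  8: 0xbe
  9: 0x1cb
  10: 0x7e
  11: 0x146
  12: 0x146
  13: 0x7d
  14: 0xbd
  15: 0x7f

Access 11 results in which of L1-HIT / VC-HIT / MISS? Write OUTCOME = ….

0: 0x79 (blk 15, set 7) → MISS  vc=[]
1: 0x79 (blk 15, set 7) → L1-HIT  vc=[]
2: 0x7e (blk 15, set 7) → L1-HIT  vc=[]
3: 0x1cc (blk 57, set 1) → MISS  vc=[]
4: 0x19a (blk 51, set 3) → MISS  vc=[]
5: 0xba (blk 23, set 7) → MISS  vc=[15]
6: 0x1cf (blk 57, set 1) → L1-HIT  vc=[15]
7: 0xbc (blk 23, set 7) → L1-HIT  vc=[15]
8: 0xbe (blk 23, set 7) → L1-HIT  vc=[15]
9: 0x1cb (blk 57, set 1) → L1-HIT  vc=[15]
10: 0x7e (blk 15, set 7) → VC-HIT  vc=[23]
11: 0x146 (blk 40, set 0) → MISS  vc=[23]
12: 0x146 (blk 40, set 0) → L1-HIT  vc=[23]
13: 0x7d (blk 15, set 7) → L1-HIT  vc=[23]
14: 0xbd (blk 23, set 7) → VC-HIT  vc=[15]
15: 0x7f (blk 15, set 7) → VC-HIT  vc=[23]

OUTCOME = MISS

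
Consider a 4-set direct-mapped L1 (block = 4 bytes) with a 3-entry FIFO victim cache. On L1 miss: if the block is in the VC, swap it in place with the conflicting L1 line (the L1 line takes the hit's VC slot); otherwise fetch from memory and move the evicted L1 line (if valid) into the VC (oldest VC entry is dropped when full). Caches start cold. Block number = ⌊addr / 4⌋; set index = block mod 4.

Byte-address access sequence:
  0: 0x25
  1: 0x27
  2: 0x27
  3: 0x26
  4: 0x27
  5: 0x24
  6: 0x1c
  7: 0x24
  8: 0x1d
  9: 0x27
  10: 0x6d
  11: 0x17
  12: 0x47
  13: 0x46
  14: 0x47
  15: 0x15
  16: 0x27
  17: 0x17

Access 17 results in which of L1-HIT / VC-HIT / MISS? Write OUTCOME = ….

0: 0x25 (blk 9, set 1) → MISS  vc=[]
1: 0x27 (blk 9, set 1) → L1-HIT  vc=[]
2: 0x27 (blk 9, set 1) → L1-HIT  vc=[]
3: 0x26 (blk 9, set 1) → L1-HIT  vc=[]
4: 0x27 (blk 9, set 1) → L1-HIT  vc=[]
5: 0x24 (blk 9, set 1) → L1-HIT  vc=[]
6: 0x1c (blk 7, set 3) → MISS  vc=[]
7: 0x24 (blk 9, set 1) → L1-HIT  vc=[]
8: 0x1d (blk 7, set 3) → L1-HIT  vc=[]
9: 0x27 (blk 9, set 1) → L1-HIT  vc=[]
10: 0x6d (blk 27, set 3) → MISS  vc=[7]
11: 0x17 (blk 5, set 1) → MISS  vc=[7, 9]
12: 0x47 (blk 17, set 1) → MISS  vc=[7, 9, 5]
13: 0x46 (blk 17, set 1) → L1-HIT  vc=[7, 9, 5]
14: 0x47 (blk 17, set 1) → L1-HIT  vc=[7, 9, 5]
15: 0x15 (blk 5, set 1) → VC-HIT  vc=[7, 9, 17]
16: 0x27 (blk 9, set 1) → VC-HIT  vc=[7, 5, 17]
17: 0x17 (blk 5, set 1) → VC-HIT  vc=[7, 9, 17]

OUTCOME = VC-HIT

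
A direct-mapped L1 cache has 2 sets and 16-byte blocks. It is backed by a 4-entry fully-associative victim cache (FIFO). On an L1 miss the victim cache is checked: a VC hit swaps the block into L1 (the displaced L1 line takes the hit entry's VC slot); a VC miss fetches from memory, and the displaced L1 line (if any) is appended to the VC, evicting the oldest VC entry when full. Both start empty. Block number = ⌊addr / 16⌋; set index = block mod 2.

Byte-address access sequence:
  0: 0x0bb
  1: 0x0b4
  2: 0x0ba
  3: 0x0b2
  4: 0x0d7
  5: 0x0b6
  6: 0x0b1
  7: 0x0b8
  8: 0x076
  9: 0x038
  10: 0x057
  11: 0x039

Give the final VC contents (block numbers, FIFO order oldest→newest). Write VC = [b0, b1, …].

0: 0xbb (blk 11, set 1) → MISS  vc=[]
1: 0xb4 (blk 11, set 1) → L1-HIT  vc=[]
2: 0xba (blk 11, set 1) → L1-HIT  vc=[]
3: 0xb2 (blk 11, set 1) → L1-HIT  vc=[]
4: 0xd7 (blk 13, set 1) → MISS  vc=[11]
5: 0xb6 (blk 11, set 1) → VC-HIT  vc=[13]
6: 0xb1 (blk 11, set 1) → L1-HIT  vc=[13]
7: 0xb8 (blk 11, set 1) → L1-HIT  vc=[13]
8: 0x76 (blk 7, set 1) → MISS  vc=[13, 11]
9: 0x38 (blk 3, set 1) → MISS  vc=[13, 11, 7]
10: 0x57 (blk 5, set 1) → MISS  vc=[13, 11, 7, 3]
11: 0x39 (blk 3, set 1) → VC-HIT  vc=[13, 11, 7, 5]

VC = [13, 11, 7, 5]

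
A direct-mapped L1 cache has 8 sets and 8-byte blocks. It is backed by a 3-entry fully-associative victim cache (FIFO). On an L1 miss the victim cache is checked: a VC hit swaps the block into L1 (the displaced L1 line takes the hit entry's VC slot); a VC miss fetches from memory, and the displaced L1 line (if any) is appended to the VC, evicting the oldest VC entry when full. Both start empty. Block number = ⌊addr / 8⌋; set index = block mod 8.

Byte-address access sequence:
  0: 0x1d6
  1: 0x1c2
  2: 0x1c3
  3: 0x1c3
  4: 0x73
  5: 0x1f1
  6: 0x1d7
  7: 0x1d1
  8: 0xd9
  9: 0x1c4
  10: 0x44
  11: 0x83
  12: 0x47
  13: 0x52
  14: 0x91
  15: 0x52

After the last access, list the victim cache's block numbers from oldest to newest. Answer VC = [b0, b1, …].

VC = [16, 58, 18]

0: 0x1d6 (blk 58, set 2) → MISS  vc=[]
1: 0x1c2 (blk 56, set 0) → MISS  vc=[]
2: 0x1c3 (blk 56, set 0) → L1-HIT  vc=[]
3: 0x1c3 (blk 56, set 0) → L1-HIT  vc=[]
4: 0x73 (blk 14, set 6) → MISS  vc=[]
5: 0x1f1 (blk 62, set 6) → MISS  vc=[14]
6: 0x1d7 (blk 58, set 2) → L1-HIT  vc=[14]
7: 0x1d1 (blk 58, set 2) → L1-HIT  vc=[14]
8: 0xd9 (blk 27, set 3) → MISS  vc=[14]
9: 0x1c4 (blk 56, set 0) → L1-HIT  vc=[14]
10: 0x44 (blk 8, set 0) → MISS  vc=[14, 56]
11: 0x83 (blk 16, set 0) → MISS  vc=[14, 56, 8]
12: 0x47 (blk 8, set 0) → VC-HIT  vc=[14, 56, 16]
13: 0x52 (blk 10, set 2) → MISS  vc=[56, 16, 58]
14: 0x91 (blk 18, set 2) → MISS  vc=[16, 58, 10]
15: 0x52 (blk 10, set 2) → VC-HIT  vc=[16, 58, 18]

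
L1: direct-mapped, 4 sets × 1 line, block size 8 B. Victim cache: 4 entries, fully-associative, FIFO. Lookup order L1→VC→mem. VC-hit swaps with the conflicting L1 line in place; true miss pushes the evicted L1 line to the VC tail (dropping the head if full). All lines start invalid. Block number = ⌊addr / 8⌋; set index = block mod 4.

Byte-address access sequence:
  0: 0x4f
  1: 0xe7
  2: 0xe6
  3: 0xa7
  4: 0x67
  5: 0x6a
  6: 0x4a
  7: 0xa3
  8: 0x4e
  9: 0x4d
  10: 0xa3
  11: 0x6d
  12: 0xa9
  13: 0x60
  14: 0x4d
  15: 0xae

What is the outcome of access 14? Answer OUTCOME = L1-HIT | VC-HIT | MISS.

OUTCOME = VC-HIT

  [0] addr=0x4f blk=9 s=1: MISS | VC []
  [1] addr=0xe7 blk=28 s=0: MISS | VC []
  [2] addr=0xe6 blk=28 s=0: L1-HIT | VC []
  [3] addr=0xa7 blk=20 s=0: MISS | VC [28]
  [4] addr=0x67 blk=12 s=0: MISS | VC [28, 20]
  [5] addr=0x6a blk=13 s=1: MISS | VC [28, 20, 9]
  [6] addr=0x4a blk=9 s=1: VC-HIT | VC [28, 20, 13]
  [7] addr=0xa3 blk=20 s=0: VC-HIT | VC [28, 12, 13]
  [8] addr=0x4e blk=9 s=1: L1-HIT | VC [28, 12, 13]
  [9] addr=0x4d blk=9 s=1: L1-HIT | VC [28, 12, 13]
  [10] addr=0xa3 blk=20 s=0: L1-HIT | VC [28, 12, 13]
  [11] addr=0x6d blk=13 s=1: VC-HIT | VC [28, 12, 9]
  [12] addr=0xa9 blk=21 s=1: MISS | VC [28, 12, 9, 13]
  [13] addr=0x60 blk=12 s=0: VC-HIT | VC [28, 20, 9, 13]
  [14] addr=0x4d blk=9 s=1: VC-HIT | VC [28, 20, 21, 13]
  [15] addr=0xae blk=21 s=1: VC-HIT | VC [28, 20, 9, 13]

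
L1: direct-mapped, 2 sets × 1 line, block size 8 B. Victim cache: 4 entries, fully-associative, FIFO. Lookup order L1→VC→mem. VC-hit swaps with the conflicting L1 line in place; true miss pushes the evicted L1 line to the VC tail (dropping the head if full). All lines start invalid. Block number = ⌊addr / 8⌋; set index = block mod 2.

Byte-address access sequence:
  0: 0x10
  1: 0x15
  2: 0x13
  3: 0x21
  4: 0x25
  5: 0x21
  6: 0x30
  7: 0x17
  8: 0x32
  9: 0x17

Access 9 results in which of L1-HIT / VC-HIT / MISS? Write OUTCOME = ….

OUTCOME = VC-HIT

#0 0x10→b2/s0 MISS; vc=[]
#1 0x15→b2/s0 L1-HIT; vc=[]
#2 0x13→b2/s0 L1-HIT; vc=[]
#3 0x21→b4/s0 MISS; vc=[2]
#4 0x25→b4/s0 L1-HIT; vc=[2]
#5 0x21→b4/s0 L1-HIT; vc=[2]
#6 0x30→b6/s0 MISS; vc=[2,4]
#7 0x17→b2/s0 VC-HIT; vc=[6,4]
#8 0x32→b6/s0 VC-HIT; vc=[2,4]
#9 0x17→b2/s0 VC-HIT; vc=[6,4]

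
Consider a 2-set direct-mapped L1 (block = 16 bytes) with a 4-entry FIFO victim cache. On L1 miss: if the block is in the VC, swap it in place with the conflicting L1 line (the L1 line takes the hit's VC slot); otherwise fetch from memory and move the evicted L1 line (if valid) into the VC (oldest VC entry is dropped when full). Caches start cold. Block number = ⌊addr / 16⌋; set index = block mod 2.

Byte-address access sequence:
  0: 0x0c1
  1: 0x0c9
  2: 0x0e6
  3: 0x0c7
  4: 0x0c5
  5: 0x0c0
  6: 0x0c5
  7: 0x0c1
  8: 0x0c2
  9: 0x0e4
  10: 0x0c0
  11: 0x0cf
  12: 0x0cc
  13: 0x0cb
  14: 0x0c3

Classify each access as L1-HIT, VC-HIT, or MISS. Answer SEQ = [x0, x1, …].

  [0] addr=0xc1 blk=12 s=0: MISS | VC []
  [1] addr=0xc9 blk=12 s=0: L1-HIT | VC []
  [2] addr=0xe6 blk=14 s=0: MISS | VC [12]
  [3] addr=0xc7 blk=12 s=0: VC-HIT | VC [14]
  [4] addr=0xc5 blk=12 s=0: L1-HIT | VC [14]
  [5] addr=0xc0 blk=12 s=0: L1-HIT | VC [14]
  [6] addr=0xc5 blk=12 s=0: L1-HIT | VC [14]
  [7] addr=0xc1 blk=12 s=0: L1-HIT | VC [14]
  [8] addr=0xc2 blk=12 s=0: L1-HIT | VC [14]
  [9] addr=0xe4 blk=14 s=0: VC-HIT | VC [12]
  [10] addr=0xc0 blk=12 s=0: VC-HIT | VC [14]
  [11] addr=0xcf blk=12 s=0: L1-HIT | VC [14]
  [12] addr=0xcc blk=12 s=0: L1-HIT | VC [14]
  [13] addr=0xcb blk=12 s=0: L1-HIT | VC [14]
  [14] addr=0xc3 blk=12 s=0: L1-HIT | VC [14]

SEQ = [MISS, L1-HIT, MISS, VC-HIT, L1-HIT, L1-HIT, L1-HIT, L1-HIT, L1-HIT, VC-HIT, VC-HIT, L1-HIT, L1-HIT, L1-HIT, L1-HIT]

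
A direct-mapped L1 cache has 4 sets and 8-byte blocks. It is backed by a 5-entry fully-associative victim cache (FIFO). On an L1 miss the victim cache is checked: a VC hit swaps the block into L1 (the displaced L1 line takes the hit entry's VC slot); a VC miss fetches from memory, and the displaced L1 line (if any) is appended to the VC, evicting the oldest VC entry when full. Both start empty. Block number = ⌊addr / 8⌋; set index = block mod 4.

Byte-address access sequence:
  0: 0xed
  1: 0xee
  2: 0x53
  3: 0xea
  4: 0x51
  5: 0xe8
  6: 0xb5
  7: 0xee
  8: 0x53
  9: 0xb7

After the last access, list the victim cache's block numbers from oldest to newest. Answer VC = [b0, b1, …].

#0 0xed→b29/s1 MISS; vc=[]
#1 0xee→b29/s1 L1-HIT; vc=[]
#2 0x53→b10/s2 MISS; vc=[]
#3 0xea→b29/s1 L1-HIT; vc=[]
#4 0x51→b10/s2 L1-HIT; vc=[]
#5 0xe8→b29/s1 L1-HIT; vc=[]
#6 0xb5→b22/s2 MISS; vc=[10]
#7 0xee→b29/s1 L1-HIT; vc=[10]
#8 0x53→b10/s2 VC-HIT; vc=[22]
#9 0xb7→b22/s2 VC-HIT; vc=[10]

VC = [10]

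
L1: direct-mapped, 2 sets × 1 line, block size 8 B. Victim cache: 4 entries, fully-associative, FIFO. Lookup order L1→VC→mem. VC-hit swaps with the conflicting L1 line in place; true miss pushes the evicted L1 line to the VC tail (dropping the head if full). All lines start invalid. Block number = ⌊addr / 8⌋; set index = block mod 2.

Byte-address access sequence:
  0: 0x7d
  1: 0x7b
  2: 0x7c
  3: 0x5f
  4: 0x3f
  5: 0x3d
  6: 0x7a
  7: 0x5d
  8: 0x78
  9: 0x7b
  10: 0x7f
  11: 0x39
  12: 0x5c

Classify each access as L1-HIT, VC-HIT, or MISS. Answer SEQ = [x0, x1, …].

0: 0x7d (blk 15, set 1) → MISS  vc=[]
1: 0x7b (blk 15, set 1) → L1-HIT  vc=[]
2: 0x7c (blk 15, set 1) → L1-HIT  vc=[]
3: 0x5f (blk 11, set 1) → MISS  vc=[15]
4: 0x3f (blk 7, set 1) → MISS  vc=[15, 11]
5: 0x3d (blk 7, set 1) → L1-HIT  vc=[15, 11]
6: 0x7a (blk 15, set 1) → VC-HIT  vc=[7, 11]
7: 0x5d (blk 11, set 1) → VC-HIT  vc=[7, 15]
8: 0x78 (blk 15, set 1) → VC-HIT  vc=[7, 11]
9: 0x7b (blk 15, set 1) → L1-HIT  vc=[7, 11]
10: 0x7f (blk 15, set 1) → L1-HIT  vc=[7, 11]
11: 0x39 (blk 7, set 1) → VC-HIT  vc=[15, 11]
12: 0x5c (blk 11, set 1) → VC-HIT  vc=[15, 7]

SEQ = [MISS, L1-HIT, L1-HIT, MISS, MISS, L1-HIT, VC-HIT, VC-HIT, VC-HIT, L1-HIT, L1-HIT, VC-HIT, VC-HIT]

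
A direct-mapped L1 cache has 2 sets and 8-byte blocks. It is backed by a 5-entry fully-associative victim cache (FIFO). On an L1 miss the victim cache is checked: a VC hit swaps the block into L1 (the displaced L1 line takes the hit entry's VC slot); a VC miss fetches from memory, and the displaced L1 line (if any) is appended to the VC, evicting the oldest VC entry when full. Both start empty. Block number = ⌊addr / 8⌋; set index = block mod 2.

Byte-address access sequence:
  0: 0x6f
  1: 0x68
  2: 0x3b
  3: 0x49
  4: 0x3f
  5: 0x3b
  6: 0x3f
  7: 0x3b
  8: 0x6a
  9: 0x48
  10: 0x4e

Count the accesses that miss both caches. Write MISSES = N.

0: 0x6f (blk 13, set 1) → MISS  vc=[]
1: 0x68 (blk 13, set 1) → L1-HIT  vc=[]
2: 0x3b (blk 7, set 1) → MISS  vc=[13]
3: 0x49 (blk 9, set 1) → MISS  vc=[13, 7]
4: 0x3f (blk 7, set 1) → VC-HIT  vc=[13, 9]
5: 0x3b (blk 7, set 1) → L1-HIT  vc=[13, 9]
6: 0x3f (blk 7, set 1) → L1-HIT  vc=[13, 9]
7: 0x3b (blk 7, set 1) → L1-HIT  vc=[13, 9]
8: 0x6a (blk 13, set 1) → VC-HIT  vc=[7, 9]
9: 0x48 (blk 9, set 1) → VC-HIT  vc=[7, 13]
10: 0x4e (blk 9, set 1) → L1-HIT  vc=[7, 13]

MISSES = 3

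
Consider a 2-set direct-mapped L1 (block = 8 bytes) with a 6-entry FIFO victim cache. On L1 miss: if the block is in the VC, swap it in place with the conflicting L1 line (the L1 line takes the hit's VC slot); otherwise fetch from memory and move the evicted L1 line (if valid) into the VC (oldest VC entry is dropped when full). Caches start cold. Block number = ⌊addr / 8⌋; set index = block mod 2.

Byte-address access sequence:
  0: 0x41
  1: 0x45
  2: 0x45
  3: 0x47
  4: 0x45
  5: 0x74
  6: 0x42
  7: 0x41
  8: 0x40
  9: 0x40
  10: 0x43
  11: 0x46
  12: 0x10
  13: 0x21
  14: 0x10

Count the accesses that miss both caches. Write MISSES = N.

MISSES = 4

0: 0x41 (blk 8, set 0) → MISS  vc=[]
1: 0x45 (blk 8, set 0) → L1-HIT  vc=[]
2: 0x45 (blk 8, set 0) → L1-HIT  vc=[]
3: 0x47 (blk 8, set 0) → L1-HIT  vc=[]
4: 0x45 (blk 8, set 0) → L1-HIT  vc=[]
5: 0x74 (blk 14, set 0) → MISS  vc=[8]
6: 0x42 (blk 8, set 0) → VC-HIT  vc=[14]
7: 0x41 (blk 8, set 0) → L1-HIT  vc=[14]
8: 0x40 (blk 8, set 0) → L1-HIT  vc=[14]
9: 0x40 (blk 8, set 0) → L1-HIT  vc=[14]
10: 0x43 (blk 8, set 0) → L1-HIT  vc=[14]
11: 0x46 (blk 8, set 0) → L1-HIT  vc=[14]
12: 0x10 (blk 2, set 0) → MISS  vc=[14, 8]
13: 0x21 (blk 4, set 0) → MISS  vc=[14, 8, 2]
14: 0x10 (blk 2, set 0) → VC-HIT  vc=[14, 8, 4]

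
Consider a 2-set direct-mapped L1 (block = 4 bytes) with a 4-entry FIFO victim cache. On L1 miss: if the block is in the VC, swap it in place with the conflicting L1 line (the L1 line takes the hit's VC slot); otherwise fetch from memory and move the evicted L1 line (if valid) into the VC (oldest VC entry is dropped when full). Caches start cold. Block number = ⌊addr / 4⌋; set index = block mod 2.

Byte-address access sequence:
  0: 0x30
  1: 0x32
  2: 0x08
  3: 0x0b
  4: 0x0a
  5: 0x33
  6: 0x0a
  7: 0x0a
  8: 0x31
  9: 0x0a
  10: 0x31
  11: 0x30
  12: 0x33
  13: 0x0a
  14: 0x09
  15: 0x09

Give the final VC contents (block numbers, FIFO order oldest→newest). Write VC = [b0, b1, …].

#0 0x30→b12/s0 MISS; vc=[]
#1 0x32→b12/s0 L1-HIT; vc=[]
#2 0x8→b2/s0 MISS; vc=[12]
#3 0xb→b2/s0 L1-HIT; vc=[12]
#4 0xa→b2/s0 L1-HIT; vc=[12]
#5 0x33→b12/s0 VC-HIT; vc=[2]
#6 0xa→b2/s0 VC-HIT; vc=[12]
#7 0xa→b2/s0 L1-HIT; vc=[12]
#8 0x31→b12/s0 VC-HIT; vc=[2]
#9 0xa→b2/s0 VC-HIT; vc=[12]
#10 0x31→b12/s0 VC-HIT; vc=[2]
#11 0x30→b12/s0 L1-HIT; vc=[2]
#12 0x33→b12/s0 L1-HIT; vc=[2]
#13 0xa→b2/s0 VC-HIT; vc=[12]
#14 0x9→b2/s0 L1-HIT; vc=[12]
#15 0x9→b2/s0 L1-HIT; vc=[12]

VC = [12]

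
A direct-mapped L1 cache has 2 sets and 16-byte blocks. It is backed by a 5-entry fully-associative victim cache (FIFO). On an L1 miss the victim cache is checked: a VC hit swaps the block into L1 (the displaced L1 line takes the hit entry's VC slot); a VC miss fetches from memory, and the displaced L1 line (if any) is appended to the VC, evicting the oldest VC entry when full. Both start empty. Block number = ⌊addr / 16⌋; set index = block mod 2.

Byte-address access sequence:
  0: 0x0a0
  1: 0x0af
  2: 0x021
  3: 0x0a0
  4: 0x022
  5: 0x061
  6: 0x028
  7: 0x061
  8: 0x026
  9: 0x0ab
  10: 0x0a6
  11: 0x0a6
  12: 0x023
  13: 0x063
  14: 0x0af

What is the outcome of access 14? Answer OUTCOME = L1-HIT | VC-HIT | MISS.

0: 0xa0 (blk 10, set 0) → MISS  vc=[]
1: 0xaf (blk 10, set 0) → L1-HIT  vc=[]
2: 0x21 (blk 2, set 0) → MISS  vc=[10]
3: 0xa0 (blk 10, set 0) → VC-HIT  vc=[2]
4: 0x22 (blk 2, set 0) → VC-HIT  vc=[10]
5: 0x61 (blk 6, set 0) → MISS  vc=[10, 2]
6: 0x28 (blk 2, set 0) → VC-HIT  vc=[10, 6]
7: 0x61 (blk 6, set 0) → VC-HIT  vc=[10, 2]
8: 0x26 (blk 2, set 0) → VC-HIT  vc=[10, 6]
9: 0xab (blk 10, set 0) → VC-HIT  vc=[2, 6]
10: 0xa6 (blk 10, set 0) → L1-HIT  vc=[2, 6]
11: 0xa6 (blk 10, set 0) → L1-HIT  vc=[2, 6]
12: 0x23 (blk 2, set 0) → VC-HIT  vc=[10, 6]
13: 0x63 (blk 6, set 0) → VC-HIT  vc=[10, 2]
14: 0xaf (blk 10, set 0) → VC-HIT  vc=[6, 2]

OUTCOME = VC-HIT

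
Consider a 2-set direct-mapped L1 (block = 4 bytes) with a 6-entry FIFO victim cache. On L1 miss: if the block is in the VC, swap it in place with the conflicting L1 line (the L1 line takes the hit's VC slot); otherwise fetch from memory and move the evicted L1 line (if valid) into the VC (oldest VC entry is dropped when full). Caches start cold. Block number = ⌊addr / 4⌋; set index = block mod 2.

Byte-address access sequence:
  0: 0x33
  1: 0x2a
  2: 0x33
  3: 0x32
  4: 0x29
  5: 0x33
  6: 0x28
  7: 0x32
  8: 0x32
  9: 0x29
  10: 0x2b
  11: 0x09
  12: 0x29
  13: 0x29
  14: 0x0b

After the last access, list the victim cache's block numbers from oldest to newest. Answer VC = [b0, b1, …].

VC = [12, 10]

#0 0x33→b12/s0 MISS; vc=[]
#1 0x2a→b10/s0 MISS; vc=[12]
#2 0x33→b12/s0 VC-HIT; vc=[10]
#3 0x32→b12/s0 L1-HIT; vc=[10]
#4 0x29→b10/s0 VC-HIT; vc=[12]
#5 0x33→b12/s0 VC-HIT; vc=[10]
#6 0x28→b10/s0 VC-HIT; vc=[12]
#7 0x32→b12/s0 VC-HIT; vc=[10]
#8 0x32→b12/s0 L1-HIT; vc=[10]
#9 0x29→b10/s0 VC-HIT; vc=[12]
#10 0x2b→b10/s0 L1-HIT; vc=[12]
#11 0x9→b2/s0 MISS; vc=[12,10]
#12 0x29→b10/s0 VC-HIT; vc=[12,2]
#13 0x29→b10/s0 L1-HIT; vc=[12,2]
#14 0xb→b2/s0 VC-HIT; vc=[12,10]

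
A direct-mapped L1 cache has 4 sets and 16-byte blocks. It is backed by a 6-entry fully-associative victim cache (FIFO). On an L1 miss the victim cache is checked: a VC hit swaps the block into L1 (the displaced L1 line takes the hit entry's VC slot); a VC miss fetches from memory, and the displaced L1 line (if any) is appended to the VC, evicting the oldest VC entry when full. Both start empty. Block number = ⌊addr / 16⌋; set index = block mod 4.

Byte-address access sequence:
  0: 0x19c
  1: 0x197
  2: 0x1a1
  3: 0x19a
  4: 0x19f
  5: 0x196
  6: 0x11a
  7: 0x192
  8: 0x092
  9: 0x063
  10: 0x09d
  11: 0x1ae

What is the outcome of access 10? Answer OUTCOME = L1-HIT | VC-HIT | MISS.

#0 0x19c→b25/s1 MISS; vc=[]
#1 0x197→b25/s1 L1-HIT; vc=[]
#2 0x1a1→b26/s2 MISS; vc=[]
#3 0x19a→b25/s1 L1-HIT; vc=[]
#4 0x19f→b25/s1 L1-HIT; vc=[]
#5 0x196→b25/s1 L1-HIT; vc=[]
#6 0x11a→b17/s1 MISS; vc=[25]
#7 0x192→b25/s1 VC-HIT; vc=[17]
#8 0x92→b9/s1 MISS; vc=[17,25]
#9 0x63→b6/s2 MISS; vc=[17,25,26]
#10 0x9d→b9/s1 L1-HIT; vc=[17,25,26]
#11 0x1ae→b26/s2 VC-HIT; vc=[17,25,6]

OUTCOME = L1-HIT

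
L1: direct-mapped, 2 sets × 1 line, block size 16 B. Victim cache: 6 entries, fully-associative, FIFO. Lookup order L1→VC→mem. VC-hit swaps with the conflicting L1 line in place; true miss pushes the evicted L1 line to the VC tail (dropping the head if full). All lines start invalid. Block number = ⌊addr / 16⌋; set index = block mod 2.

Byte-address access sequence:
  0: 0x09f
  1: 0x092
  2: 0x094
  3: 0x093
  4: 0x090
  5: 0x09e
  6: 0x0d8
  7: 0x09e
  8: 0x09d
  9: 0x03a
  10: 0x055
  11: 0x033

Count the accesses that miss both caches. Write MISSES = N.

MISSES = 4

#0 0x9f→b9/s1 MISS; vc=[]
#1 0x92→b9/s1 L1-HIT; vc=[]
#2 0x94→b9/s1 L1-HIT; vc=[]
#3 0x93→b9/s1 L1-HIT; vc=[]
#4 0x90→b9/s1 L1-HIT; vc=[]
#5 0x9e→b9/s1 L1-HIT; vc=[]
#6 0xd8→b13/s1 MISS; vc=[9]
#7 0x9e→b9/s1 VC-HIT; vc=[13]
#8 0x9d→b9/s1 L1-HIT; vc=[13]
#9 0x3a→b3/s1 MISS; vc=[13,9]
#10 0x55→b5/s1 MISS; vc=[13,9,3]
#11 0x33→b3/s1 VC-HIT; vc=[13,9,5]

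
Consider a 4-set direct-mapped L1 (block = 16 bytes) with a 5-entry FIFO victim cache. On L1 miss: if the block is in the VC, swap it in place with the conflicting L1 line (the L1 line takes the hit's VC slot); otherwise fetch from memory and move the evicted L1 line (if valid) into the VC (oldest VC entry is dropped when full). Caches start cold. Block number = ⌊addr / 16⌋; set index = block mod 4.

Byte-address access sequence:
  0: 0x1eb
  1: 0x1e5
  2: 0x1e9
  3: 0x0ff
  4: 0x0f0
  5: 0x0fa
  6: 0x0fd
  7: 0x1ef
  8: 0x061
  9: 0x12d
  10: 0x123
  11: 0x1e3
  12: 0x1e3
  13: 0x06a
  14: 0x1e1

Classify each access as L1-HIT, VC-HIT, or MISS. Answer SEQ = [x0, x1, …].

0: 0x1eb (blk 30, set 2) → MISS  vc=[]
1: 0x1e5 (blk 30, set 2) → L1-HIT  vc=[]
2: 0x1e9 (blk 30, set 2) → L1-HIT  vc=[]
3: 0xff (blk 15, set 3) → MISS  vc=[]
4: 0xf0 (blk 15, set 3) → L1-HIT  vc=[]
5: 0xfa (blk 15, set 3) → L1-HIT  vc=[]
6: 0xfd (blk 15, set 3) → L1-HIT  vc=[]
7: 0x1ef (blk 30, set 2) → L1-HIT  vc=[]
8: 0x61 (blk 6, set 2) → MISS  vc=[30]
9: 0x12d (blk 18, set 2) → MISS  vc=[30, 6]
10: 0x123 (blk 18, set 2) → L1-HIT  vc=[30, 6]
11: 0x1e3 (blk 30, set 2) → VC-HIT  vc=[18, 6]
12: 0x1e3 (blk 30, set 2) → L1-HIT  vc=[18, 6]
13: 0x6a (blk 6, set 2) → VC-HIT  vc=[18, 30]
14: 0x1e1 (blk 30, set 2) → VC-HIT  vc=[18, 6]

SEQ = [MISS, L1-HIT, L1-HIT, MISS, L1-HIT, L1-HIT, L1-HIT, L1-HIT, MISS, MISS, L1-HIT, VC-HIT, L1-HIT, VC-HIT, VC-HIT]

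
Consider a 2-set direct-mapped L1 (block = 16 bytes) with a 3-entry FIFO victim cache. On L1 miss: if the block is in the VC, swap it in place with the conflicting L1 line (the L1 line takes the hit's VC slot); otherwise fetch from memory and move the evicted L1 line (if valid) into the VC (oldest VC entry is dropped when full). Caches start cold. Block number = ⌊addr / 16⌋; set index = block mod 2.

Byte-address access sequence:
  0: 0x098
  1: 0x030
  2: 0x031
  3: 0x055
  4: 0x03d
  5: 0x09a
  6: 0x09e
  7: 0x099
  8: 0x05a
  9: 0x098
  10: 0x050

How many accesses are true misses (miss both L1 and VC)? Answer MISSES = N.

0: 0x98 (blk 9, set 1) → MISS  vc=[]
1: 0x30 (blk 3, set 1) → MISS  vc=[9]
2: 0x31 (blk 3, set 1) → L1-HIT  vc=[9]
3: 0x55 (blk 5, set 1) → MISS  vc=[9, 3]
4: 0x3d (blk 3, set 1) → VC-HIT  vc=[9, 5]
5: 0x9a (blk 9, set 1) → VC-HIT  vc=[3, 5]
6: 0x9e (blk 9, set 1) → L1-HIT  vc=[3, 5]
7: 0x99 (blk 9, set 1) → L1-HIT  vc=[3, 5]
8: 0x5a (blk 5, set 1) → VC-HIT  vc=[3, 9]
9: 0x98 (blk 9, set 1) → VC-HIT  vc=[3, 5]
10: 0x50 (blk 5, set 1) → VC-HIT  vc=[3, 9]

MISSES = 3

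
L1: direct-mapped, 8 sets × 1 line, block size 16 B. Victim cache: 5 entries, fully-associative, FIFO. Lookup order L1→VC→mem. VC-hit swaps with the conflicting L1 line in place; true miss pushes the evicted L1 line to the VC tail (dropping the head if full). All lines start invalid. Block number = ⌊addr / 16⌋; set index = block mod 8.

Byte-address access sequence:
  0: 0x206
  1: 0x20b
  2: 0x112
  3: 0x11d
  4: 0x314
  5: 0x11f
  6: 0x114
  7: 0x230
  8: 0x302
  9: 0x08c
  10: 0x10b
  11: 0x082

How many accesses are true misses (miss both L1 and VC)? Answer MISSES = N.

MISSES = 7

0: 0x206 (blk 32, set 0) → MISS  vc=[]
1: 0x20b (blk 32, set 0) → L1-HIT  vc=[]
2: 0x112 (blk 17, set 1) → MISS  vc=[]
3: 0x11d (blk 17, set 1) → L1-HIT  vc=[]
4: 0x314 (blk 49, set 1) → MISS  vc=[17]
5: 0x11f (blk 17, set 1) → VC-HIT  vc=[49]
6: 0x114 (blk 17, set 1) → L1-HIT  vc=[49]
7: 0x230 (blk 35, set 3) → MISS  vc=[49]
8: 0x302 (blk 48, set 0) → MISS  vc=[49, 32]
9: 0x8c (blk 8, set 0) → MISS  vc=[49, 32, 48]
10: 0x10b (blk 16, set 0) → MISS  vc=[49, 32, 48, 8]
11: 0x82 (blk 8, set 0) → VC-HIT  vc=[49, 32, 48, 16]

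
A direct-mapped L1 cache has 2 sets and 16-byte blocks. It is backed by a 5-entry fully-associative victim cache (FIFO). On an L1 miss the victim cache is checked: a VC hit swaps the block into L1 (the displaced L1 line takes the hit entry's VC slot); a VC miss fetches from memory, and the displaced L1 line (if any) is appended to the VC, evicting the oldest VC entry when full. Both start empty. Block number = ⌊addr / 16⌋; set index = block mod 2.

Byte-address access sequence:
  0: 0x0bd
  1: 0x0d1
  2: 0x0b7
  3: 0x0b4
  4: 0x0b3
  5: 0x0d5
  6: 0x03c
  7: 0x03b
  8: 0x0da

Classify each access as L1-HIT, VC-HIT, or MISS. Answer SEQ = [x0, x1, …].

SEQ = [MISS, MISS, VC-HIT, L1-HIT, L1-HIT, VC-HIT, MISS, L1-HIT, VC-HIT]

#0 0xbd→b11/s1 MISS; vc=[]
#1 0xd1→b13/s1 MISS; vc=[11]
#2 0xb7→b11/s1 VC-HIT; vc=[13]
#3 0xb4→b11/s1 L1-HIT; vc=[13]
#4 0xb3→b11/s1 L1-HIT; vc=[13]
#5 0xd5→b13/s1 VC-HIT; vc=[11]
#6 0x3c→b3/s1 MISS; vc=[11,13]
#7 0x3b→b3/s1 L1-HIT; vc=[11,13]
#8 0xda→b13/s1 VC-HIT; vc=[11,3]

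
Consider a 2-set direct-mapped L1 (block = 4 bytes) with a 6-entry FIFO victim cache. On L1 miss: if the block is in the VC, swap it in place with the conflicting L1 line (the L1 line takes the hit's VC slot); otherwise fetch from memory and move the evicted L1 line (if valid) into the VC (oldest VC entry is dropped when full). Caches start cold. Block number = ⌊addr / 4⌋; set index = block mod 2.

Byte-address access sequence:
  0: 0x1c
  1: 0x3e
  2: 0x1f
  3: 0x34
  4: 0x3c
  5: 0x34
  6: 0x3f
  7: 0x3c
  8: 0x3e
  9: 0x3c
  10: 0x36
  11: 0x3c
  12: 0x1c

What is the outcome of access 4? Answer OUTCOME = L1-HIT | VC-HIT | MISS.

#0 0x1c→b7/s1 MISS; vc=[]
#1 0x3e→b15/s1 MISS; vc=[7]
#2 0x1f→b7/s1 VC-HIT; vc=[15]
#3 0x34→b13/s1 MISS; vc=[15,7]
#4 0x3c→b15/s1 VC-HIT; vc=[13,7]
#5 0x34→b13/s1 VC-HIT; vc=[15,7]
#6 0x3f→b15/s1 VC-HIT; vc=[13,7]
#7 0x3c→b15/s1 L1-HIT; vc=[13,7]
#8 0x3e→b15/s1 L1-HIT; vc=[13,7]
#9 0x3c→b15/s1 L1-HIT; vc=[13,7]
#10 0x36→b13/s1 VC-HIT; vc=[15,7]
#11 0x3c→b15/s1 VC-HIT; vc=[13,7]
#12 0x1c→b7/s1 VC-HIT; vc=[13,15]

OUTCOME = VC-HIT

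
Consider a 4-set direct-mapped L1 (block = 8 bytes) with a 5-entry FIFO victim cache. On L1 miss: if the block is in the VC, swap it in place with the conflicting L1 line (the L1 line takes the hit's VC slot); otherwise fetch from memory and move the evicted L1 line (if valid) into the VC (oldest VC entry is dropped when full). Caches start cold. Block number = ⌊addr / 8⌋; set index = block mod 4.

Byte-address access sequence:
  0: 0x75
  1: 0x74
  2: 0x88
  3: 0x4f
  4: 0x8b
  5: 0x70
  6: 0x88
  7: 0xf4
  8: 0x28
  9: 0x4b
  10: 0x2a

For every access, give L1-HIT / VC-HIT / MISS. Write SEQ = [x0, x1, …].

SEQ = [MISS, L1-HIT, MISS, MISS, VC-HIT, L1-HIT, L1-HIT, MISS, MISS, VC-HIT, VC-HIT]

0: 0x75 (blk 14, set 2) → MISS  vc=[]
1: 0x74 (blk 14, set 2) → L1-HIT  vc=[]
2: 0x88 (blk 17, set 1) → MISS  vc=[]
3: 0x4f (blk 9, set 1) → MISS  vc=[17]
4: 0x8b (blk 17, set 1) → VC-HIT  vc=[9]
5: 0x70 (blk 14, set 2) → L1-HIT  vc=[9]
6: 0x88 (blk 17, set 1) → L1-HIT  vc=[9]
7: 0xf4 (blk 30, set 2) → MISS  vc=[9, 14]
8: 0x28 (blk 5, set 1) → MISS  vc=[9, 14, 17]
9: 0x4b (blk 9, set 1) → VC-HIT  vc=[5, 14, 17]
10: 0x2a (blk 5, set 1) → VC-HIT  vc=[9, 14, 17]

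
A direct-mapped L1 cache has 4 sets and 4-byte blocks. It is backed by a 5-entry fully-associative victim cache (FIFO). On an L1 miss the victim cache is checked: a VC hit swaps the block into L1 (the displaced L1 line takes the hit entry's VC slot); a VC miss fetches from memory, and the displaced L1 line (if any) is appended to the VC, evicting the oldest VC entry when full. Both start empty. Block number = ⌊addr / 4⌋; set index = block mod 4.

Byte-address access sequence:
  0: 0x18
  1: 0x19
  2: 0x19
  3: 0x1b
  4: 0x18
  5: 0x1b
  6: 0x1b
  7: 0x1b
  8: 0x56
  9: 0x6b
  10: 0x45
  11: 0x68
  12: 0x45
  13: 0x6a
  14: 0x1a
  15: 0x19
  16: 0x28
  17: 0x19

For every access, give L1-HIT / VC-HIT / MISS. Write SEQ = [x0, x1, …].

SEQ = [MISS, L1-HIT, L1-HIT, L1-HIT, L1-HIT, L1-HIT, L1-HIT, L1-HIT, MISS, MISS, MISS, L1-HIT, L1-HIT, L1-HIT, VC-HIT, L1-HIT, MISS, VC-HIT]

  [0] addr=0x18 blk=6 s=2: MISS | VC []
  [1] addr=0x19 blk=6 s=2: L1-HIT | VC []
  [2] addr=0x19 blk=6 s=2: L1-HIT | VC []
  [3] addr=0x1b blk=6 s=2: L1-HIT | VC []
  [4] addr=0x18 blk=6 s=2: L1-HIT | VC []
  [5] addr=0x1b blk=6 s=2: L1-HIT | VC []
  [6] addr=0x1b blk=6 s=2: L1-HIT | VC []
  [7] addr=0x1b blk=6 s=2: L1-HIT | VC []
  [8] addr=0x56 blk=21 s=1: MISS | VC []
  [9] addr=0x6b blk=26 s=2: MISS | VC [6]
  [10] addr=0x45 blk=17 s=1: MISS | VC [6, 21]
  [11] addr=0x68 blk=26 s=2: L1-HIT | VC [6, 21]
  [12] addr=0x45 blk=17 s=1: L1-HIT | VC [6, 21]
  [13] addr=0x6a blk=26 s=2: L1-HIT | VC [6, 21]
  [14] addr=0x1a blk=6 s=2: VC-HIT | VC [26, 21]
  [15] addr=0x19 blk=6 s=2: L1-HIT | VC [26, 21]
  [16] addr=0x28 blk=10 s=2: MISS | VC [26, 21, 6]
  [17] addr=0x19 blk=6 s=2: VC-HIT | VC [26, 21, 10]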